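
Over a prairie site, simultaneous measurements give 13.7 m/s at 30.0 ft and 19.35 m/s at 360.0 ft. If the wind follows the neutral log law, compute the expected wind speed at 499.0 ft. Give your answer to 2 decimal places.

20.09 m/s

Log law: V ∝ ln(z/z₀). From the pair, with r = V₁/V₂ = 0.70801,
ln z₀ = (ln z₁ − r·ln z₂)/(1 − r) = (3.4012 − 0.70801×5.8861)/0.29199 = -2.6242 → z₀ = 0.07250 ft
V₃ = V₁ · ln(z₃/z₀)/ln(z₁/z₀) = 13.7 × 8.8368/6.0253 = 20.0924 m/s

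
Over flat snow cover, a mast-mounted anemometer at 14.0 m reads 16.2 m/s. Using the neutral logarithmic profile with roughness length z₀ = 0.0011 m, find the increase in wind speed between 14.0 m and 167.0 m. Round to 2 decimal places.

4.25 m/s

Log law: V₂ = V₁ · ln(z₂/z₀)/ln(z₁/z₀) = 16.2 × 11.9304/9.4515 = 20.4489 m/s
ΔV = 20.4489 − 16.2 = 4.2489 m/s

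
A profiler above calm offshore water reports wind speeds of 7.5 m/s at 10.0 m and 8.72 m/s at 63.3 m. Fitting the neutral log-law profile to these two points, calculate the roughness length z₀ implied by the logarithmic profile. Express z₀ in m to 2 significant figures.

z₀ ≈ 0.00012 m

Log law: V(z) ∝ ln(z/z₀). With r = V₁/V₂ = 7.5/8.72 = 0.86009,
r · ln(z₂/z₀) = ln(z₁/z₀) ⇒ ln z₀ = (ln z₁ − r·ln z₂)/(1 − r)
ln z₀ = (2.30259 − 0.86009×4.14789) / 0.13991 = -9.0415
z₀ = exp(-9.0415) = 0.0001184 m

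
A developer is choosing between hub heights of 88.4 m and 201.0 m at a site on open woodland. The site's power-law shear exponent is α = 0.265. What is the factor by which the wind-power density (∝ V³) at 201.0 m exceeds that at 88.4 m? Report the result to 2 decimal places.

1.92

Speed ratio: V_B/V_A = (z_B/z_A)^α = (201.0/88.4)^0.265 = (2.2738)^0.265 = 1.24319
Power-density ratio: P_B/P_A = (V_B/V_A)³ = (1.24319)³ = 1.92137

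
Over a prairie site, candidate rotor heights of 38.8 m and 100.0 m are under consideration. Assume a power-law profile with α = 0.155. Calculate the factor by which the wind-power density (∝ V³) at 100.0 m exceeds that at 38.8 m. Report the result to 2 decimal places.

Speed ratio: V_B/V_A = (z_B/z_A)^α = (100.0/38.8)^0.155 = (2.5773)^0.155 = 1.15806
Power-density ratio: P_B/P_A = (V_B/V_A)³ = (1.15806)³ = 1.55308

1.55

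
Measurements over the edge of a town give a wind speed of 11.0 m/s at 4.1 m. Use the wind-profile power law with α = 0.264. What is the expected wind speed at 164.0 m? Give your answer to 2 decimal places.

29.13 m/s

Power-law profile: V₂ = V₁ · (z₂/z₁)^α
V₂ = 11.0 × (164.0/4.1)^0.264 = 11.0 × (40.0000)^0.264
    = 11.0 × 2.6482 = 29.1297 m/s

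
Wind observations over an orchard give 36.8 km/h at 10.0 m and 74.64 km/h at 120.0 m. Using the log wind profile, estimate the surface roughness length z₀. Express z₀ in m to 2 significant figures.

Log law: V(z) ∝ ln(z/z₀). With r = V₁/V₂ = 36.8/74.64 = 0.49303,
r · ln(z₂/z₀) = ln(z₁/z₀) ⇒ ln z₀ = (ln z₁ − r·ln z₂)/(1 − r)
ln z₀ = (2.30259 − 0.49303×4.78749) / 0.50697 = -0.1140
z₀ = exp(-0.1140) = 0.8922 m

z₀ ≈ 0.89 m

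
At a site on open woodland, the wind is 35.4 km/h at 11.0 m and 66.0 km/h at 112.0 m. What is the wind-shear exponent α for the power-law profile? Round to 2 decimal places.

α ≈ 0.27

Power law: V₂/V₁ = (z₂/z₁)^α ⇒ α = ln(V₂/V₁) / ln(z₂/z₁)
α = ln(66.0/35.4) / ln(112.0/11.0) = ln(1.8644) / ln(10.1818)
  = 0.62294 / 2.32060 = 0.26844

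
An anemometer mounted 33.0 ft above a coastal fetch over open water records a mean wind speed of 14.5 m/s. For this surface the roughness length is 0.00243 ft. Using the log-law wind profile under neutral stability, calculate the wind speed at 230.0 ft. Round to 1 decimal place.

Log law: V(z) ∝ ln(z/z₀), so V₂/V₁ = ln(z₂/z₀) / ln(z₁/z₀).
ln(230.0/0.00243) = 11.4579, ln(33.0/0.00243) = 9.5164
V₂ = 14.5 × 11.4579/9.5164 = 14.5 × 1.2040 = 17.4584 m/s

17.5 m/s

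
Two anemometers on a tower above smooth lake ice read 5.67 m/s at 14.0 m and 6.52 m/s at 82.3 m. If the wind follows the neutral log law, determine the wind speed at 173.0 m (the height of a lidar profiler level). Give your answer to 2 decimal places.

Log law: V ∝ ln(z/z₀). From the pair, with r = V₁/V₂ = 0.86963,
ln z₀ = (ln z₁ − r·ln z₂)/(1 − r) = (2.6391 − 0.86963×4.4104)/0.13037 = -9.1766 → z₀ = 0.0001034 m
V₃ = V₁ · ln(z₃/z₀)/ln(z₁/z₀) = 5.67 × 14.3299/11.8157 = 6.8765 m/s

6.88 m/s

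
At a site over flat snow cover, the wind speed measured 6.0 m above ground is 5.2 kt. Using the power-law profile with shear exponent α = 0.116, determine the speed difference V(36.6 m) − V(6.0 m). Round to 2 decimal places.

1.21 kt

Power law: V₂ = V₁ · (z₂/z₁)^α = 5.2 × (6.1000)^0.116 = 6.4136 kt
ΔV = 6.4136 − 5.2 = 1.2136 kt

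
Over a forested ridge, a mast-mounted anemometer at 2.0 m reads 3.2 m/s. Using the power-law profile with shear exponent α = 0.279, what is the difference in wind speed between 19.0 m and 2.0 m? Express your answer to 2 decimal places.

Power law: V₂ = V₁ · (z₂/z₁)^α = 3.2 × (9.5000)^0.279 = 5.9970 m/s
ΔV = 5.9970 − 3.2 = 2.7970 m/s

2.80 m/s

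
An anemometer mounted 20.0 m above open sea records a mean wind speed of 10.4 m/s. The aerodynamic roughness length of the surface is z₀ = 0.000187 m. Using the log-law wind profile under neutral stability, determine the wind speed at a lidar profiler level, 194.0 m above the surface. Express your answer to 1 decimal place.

12.4 m/s

Log law: V(z) ∝ ln(z/z₀), so V₂/V₁ = ln(z₂/z₀) / ln(z₁/z₀).
ln(194.0/0.000187) = 13.8523, ln(20.0/0.000187) = 11.5801
V₂ = 10.4 × 13.8523/11.5801 = 10.4 × 1.1962 = 12.4406 m/s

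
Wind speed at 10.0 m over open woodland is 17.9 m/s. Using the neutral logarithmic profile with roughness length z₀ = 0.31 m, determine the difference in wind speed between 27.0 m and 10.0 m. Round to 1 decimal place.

5.1 m/s

Log law: V₂ = V₁ · ln(z₂/z₀)/ln(z₁/z₀) = 17.9 × 4.4670/3.4738 = 23.0181 m/s
ΔV = 23.0181 − 17.9 = 5.1181 m/s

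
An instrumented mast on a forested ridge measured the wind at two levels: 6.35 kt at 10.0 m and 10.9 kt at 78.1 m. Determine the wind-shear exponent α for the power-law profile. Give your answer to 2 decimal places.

α ≈ 0.26

Power law: V₂/V₁ = (z₂/z₁)^α ⇒ α = ln(V₂/V₁) / ln(z₂/z₁)
α = ln(10.9/6.35) / ln(78.1/10.0) = ln(1.7165) / ln(7.8100)
  = 0.54031 / 2.05540 = 0.26287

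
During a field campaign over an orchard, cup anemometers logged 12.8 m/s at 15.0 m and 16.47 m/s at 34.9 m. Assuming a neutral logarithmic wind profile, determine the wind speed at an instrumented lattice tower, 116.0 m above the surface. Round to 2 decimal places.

Log law: V ∝ ln(z/z₀). From the pair, with r = V₁/V₂ = 0.77717,
ln z₀ = (ln z₁ − r·ln z₂)/(1 − r) = (2.7081 − 0.77717×3.5525)/0.22283 = -0.2371 → z₀ = 0.7889 m
V₃ = V₁ · ln(z₃/z₀)/ln(z₁/z₀) = 12.8 × 4.9907/2.9452 = 21.6901 m/s

21.69 m/s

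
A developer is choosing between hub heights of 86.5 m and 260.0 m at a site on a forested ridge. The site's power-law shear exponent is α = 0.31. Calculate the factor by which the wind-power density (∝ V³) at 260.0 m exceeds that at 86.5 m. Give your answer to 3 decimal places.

Speed ratio: V_B/V_A = (z_B/z_A)^α = (260.0/86.5)^0.31 = (3.0058)^0.31 = 1.40659
Power-density ratio: P_B/P_A = (V_B/V_A)³ = (1.40659)³ = 2.78292

2.783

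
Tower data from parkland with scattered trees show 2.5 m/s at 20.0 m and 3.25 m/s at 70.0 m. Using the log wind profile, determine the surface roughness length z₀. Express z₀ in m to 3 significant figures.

z₀ ≈ 0.307 m

Log law: V(z) ∝ ln(z/z₀). With r = V₁/V₂ = 2.5/3.25 = 0.76923,
r · ln(z₂/z₀) = ln(z₁/z₀) ⇒ ln z₀ = (ln z₁ − r·ln z₂)/(1 − r)
ln z₀ = (2.99573 − 0.76923×4.24850) / 0.23077 = -1.1801
z₀ = exp(-1.1801) = 0.3072 m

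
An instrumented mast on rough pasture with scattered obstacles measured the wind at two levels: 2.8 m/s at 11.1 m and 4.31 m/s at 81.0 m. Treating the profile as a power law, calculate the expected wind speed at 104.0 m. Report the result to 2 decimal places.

4.55 m/s

First find α: α = ln(V₂/V₁)/ln(z₂/z₁) = ln(4.31/2.8)/ln(81.0/11.1) = 0.43132/1.98750 = 0.2170
Extrapolate from 81.0 m to 104.0 m: V₃ = 4.31 × (104.0/81.0)^0.2170 = 4.31 × 1.0557 = 4.5502 m/s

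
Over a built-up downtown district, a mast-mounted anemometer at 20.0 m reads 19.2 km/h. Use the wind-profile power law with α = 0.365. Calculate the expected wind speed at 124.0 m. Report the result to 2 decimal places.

37.37 km/h

Power-law profile: V₂ = V₁ · (z₂/z₁)^α
V₂ = 19.2 × (124.0/20.0)^0.365 = 19.2 × (6.2000)^0.365
    = 19.2 × 1.9464 = 37.3701 km/h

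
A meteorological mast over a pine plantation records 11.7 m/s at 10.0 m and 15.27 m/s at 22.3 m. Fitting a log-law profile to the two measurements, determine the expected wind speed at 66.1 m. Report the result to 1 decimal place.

20.1 m/s

Log law: V ∝ ln(z/z₀). From the pair, with r = V₁/V₂ = 0.76621,
ln z₀ = (ln z₁ − r·ln z₂)/(1 − r) = (2.3026 − 0.76621×3.1046)/0.23379 = -0.3258 → z₀ = 0.7219 m
V₃ = V₁ · ln(z₃/z₀)/ln(z₁/z₀) = 11.7 × 4.5170/2.6284 = 20.1068 m/s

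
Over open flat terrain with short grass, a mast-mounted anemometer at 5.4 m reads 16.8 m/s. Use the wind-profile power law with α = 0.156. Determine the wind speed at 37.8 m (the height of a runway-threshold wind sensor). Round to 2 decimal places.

Power-law profile: V₂ = V₁ · (z₂/z₁)^α
V₂ = 16.8 × (37.8/5.4)^0.156 = 16.8 × (7.0000)^0.156
    = 16.8 × 1.3547 = 22.7585 m/s

22.76 m/s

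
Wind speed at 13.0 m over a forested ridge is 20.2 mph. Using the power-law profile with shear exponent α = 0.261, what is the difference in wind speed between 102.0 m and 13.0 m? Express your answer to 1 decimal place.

Power law: V₂ = V₁ · (z₂/z₁)^α = 20.2 × (7.8462)^0.261 = 34.5825 mph
ΔV = 34.5825 − 20.2 = 14.3825 mph

14.4 mph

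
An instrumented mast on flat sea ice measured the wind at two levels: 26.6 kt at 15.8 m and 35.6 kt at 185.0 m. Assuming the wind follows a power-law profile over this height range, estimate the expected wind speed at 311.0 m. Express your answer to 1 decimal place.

First find α: α = ln(V₂/V₁)/ln(z₂/z₁) = ln(35.6/26.6)/ln(185.0/15.8) = 0.29143/2.46035 = 0.1185
Extrapolate from 185.0 m to 311.0 m: V₃ = 35.6 × (311.0/185.0)^0.1185 = 35.6 × 1.0635 = 37.8592 kt

37.9 kt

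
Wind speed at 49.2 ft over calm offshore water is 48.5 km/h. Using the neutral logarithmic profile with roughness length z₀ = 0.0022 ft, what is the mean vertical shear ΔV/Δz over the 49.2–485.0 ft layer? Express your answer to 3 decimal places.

0.025 km/h/ft

Log law: V₂ = V₁ · ln(z₂/z₀)/ln(z₁/z₀) = 48.5 × 12.3034/10.0152 = 59.5812 km/h
ΔV/Δz = (59.5812 − 48.5)/(485.0 − 49.2) = 11.0812/435.8000 = 0.02543 km/h/ft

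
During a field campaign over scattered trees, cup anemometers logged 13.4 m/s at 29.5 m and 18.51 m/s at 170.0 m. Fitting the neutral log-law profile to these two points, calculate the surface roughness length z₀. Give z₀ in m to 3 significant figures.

Log law: V(z) ∝ ln(z/z₀). With r = V₁/V₂ = 13.4/18.51 = 0.72393,
r · ln(z₂/z₀) = ln(z₁/z₀) ⇒ ln z₀ = (ln z₁ − r·ln z₂)/(1 − r)
ln z₀ = (3.38439 − 0.72393×5.13580) / 0.27607 = -1.2083
z₀ = exp(-1.2083) = 0.2987 m

z₀ ≈ 0.299 m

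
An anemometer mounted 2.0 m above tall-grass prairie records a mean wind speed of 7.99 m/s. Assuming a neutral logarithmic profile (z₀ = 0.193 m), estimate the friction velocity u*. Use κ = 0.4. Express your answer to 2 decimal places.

u* ≈ 1.37 m/s

Log law: V(z) = (u*/κ) · ln(z/z₀) ⇒ u* = κ · V / ln(z/z₀)
u* = 0.4 × 7.99 / ln(2.0/0.193) = 0.4 × 7.99 / 2.3382
   = 3.1960 / 2.3382 = 1.3669 m/s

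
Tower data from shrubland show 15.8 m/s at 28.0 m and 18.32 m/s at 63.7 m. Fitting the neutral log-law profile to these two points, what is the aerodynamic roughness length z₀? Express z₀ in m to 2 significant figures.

z₀ ≈ 0.16 m

Log law: V(z) ∝ ln(z/z₀). With r = V₁/V₂ = 15.8/18.32 = 0.86245,
r · ln(z₂/z₀) = ln(z₁/z₀) ⇒ ln z₀ = (ln z₁ − r·ln z₂)/(1 − r)
ln z₀ = (3.33220 − 0.86245×4.15418) / 0.13755 = -1.8215
z₀ = exp(-1.8215) = 0.1618 m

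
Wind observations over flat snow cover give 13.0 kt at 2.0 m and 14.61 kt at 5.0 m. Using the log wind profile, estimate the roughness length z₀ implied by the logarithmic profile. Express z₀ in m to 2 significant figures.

z₀ ≈ 0.0012 m

Log law: V(z) ∝ ln(z/z₀). With r = V₁/V₂ = 13.0/14.61 = 0.88980,
r · ln(z₂/z₀) = ln(z₁/z₀) ⇒ ln z₀ = (ln z₁ − r·ln z₂)/(1 − r)
ln z₀ = (0.69315 − 0.88980×1.60944) / 0.11020 = -6.7055
z₀ = exp(-6.7055) = 0.001224 m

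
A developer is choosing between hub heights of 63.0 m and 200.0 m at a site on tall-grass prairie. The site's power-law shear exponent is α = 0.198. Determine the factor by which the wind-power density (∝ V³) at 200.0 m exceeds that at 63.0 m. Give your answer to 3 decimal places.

Speed ratio: V_B/V_A = (z_B/z_A)^α = (200.0/63.0)^0.198 = (3.1746)^0.198 = 1.25700
Power-density ratio: P_B/P_A = (V_B/V_A)³ = (1.25700)³ = 1.98611

1.986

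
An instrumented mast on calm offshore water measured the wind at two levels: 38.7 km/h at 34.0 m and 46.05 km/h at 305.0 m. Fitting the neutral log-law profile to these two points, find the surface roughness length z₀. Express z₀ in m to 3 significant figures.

z₀ ≈ 0.000327 m

Log law: V(z) ∝ ln(z/z₀). With r = V₁/V₂ = 38.7/46.05 = 0.84039,
r · ln(z₂/z₀) = ln(z₁/z₀) ⇒ ln z₀ = (ln z₁ − r·ln z₂)/(1 − r)
ln z₀ = (3.52636 − 0.84039×5.72031) / 0.15961 = -8.0255
z₀ = exp(-8.0255) = 0.0003270 m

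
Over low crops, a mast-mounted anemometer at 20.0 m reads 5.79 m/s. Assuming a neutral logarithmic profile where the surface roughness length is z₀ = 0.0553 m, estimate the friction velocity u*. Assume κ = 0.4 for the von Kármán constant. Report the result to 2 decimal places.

u* ≈ 0.39 m/s

Log law: V(z) = (u*/κ) · ln(z/z₀) ⇒ u* = κ · V / ln(z/z₀)
u* = 0.4 × 5.79 / ln(20.0/0.0553) = 0.4 × 5.79 / 5.8907
   = 2.3160 / 5.8907 = 0.3932 m/s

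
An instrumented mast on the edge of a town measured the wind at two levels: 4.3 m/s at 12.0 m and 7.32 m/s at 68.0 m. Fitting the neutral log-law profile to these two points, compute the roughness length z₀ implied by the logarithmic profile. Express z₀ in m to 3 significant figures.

Log law: V(z) ∝ ln(z/z₀). With r = V₁/V₂ = 4.3/7.32 = 0.58743,
r · ln(z₂/z₀) = ln(z₁/z₀) ⇒ ln z₀ = (ln z₁ − r·ln z₂)/(1 − r)
ln z₀ = (2.48491 − 0.58743×4.21951) / 0.41257 = 0.0151
z₀ = exp(0.0151) = 1.015 m

z₀ ≈ 1.02 m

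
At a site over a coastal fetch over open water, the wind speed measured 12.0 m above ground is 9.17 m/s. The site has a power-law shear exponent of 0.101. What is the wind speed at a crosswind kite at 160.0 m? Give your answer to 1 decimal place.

Power-law profile: V₂ = V₁ · (z₂/z₁)^α
V₂ = 9.17 × (160.0/12.0)^0.101 = 9.17 × (13.3333)^0.101
    = 9.17 × 1.2990 = 11.9121 m/s

11.9 m/s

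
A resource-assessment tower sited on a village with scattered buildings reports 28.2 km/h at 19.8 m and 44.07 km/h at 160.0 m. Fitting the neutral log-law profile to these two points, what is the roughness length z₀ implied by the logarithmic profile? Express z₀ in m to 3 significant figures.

Log law: V(z) ∝ ln(z/z₀). With r = V₁/V₂ = 28.2/44.07 = 0.63989,
r · ln(z₂/z₀) = ln(z₁/z₀) ⇒ ln z₀ = (ln z₁ − r·ln z₂)/(1 − r)
ln z₀ = (2.98568 − 0.63989×5.07517) / 0.36011 = -0.7272
z₀ = exp(-0.7272) = 0.4833 m

z₀ ≈ 0.483 m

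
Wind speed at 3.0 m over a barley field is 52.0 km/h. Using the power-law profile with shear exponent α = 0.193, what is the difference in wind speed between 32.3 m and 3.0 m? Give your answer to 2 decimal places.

Power law: V₂ = V₁ · (z₂/z₁)^α = 52.0 × (10.7667)^0.193 = 82.2612 km/h
ΔV = 82.2612 − 52.0 = 30.2612 km/h

30.26 km/h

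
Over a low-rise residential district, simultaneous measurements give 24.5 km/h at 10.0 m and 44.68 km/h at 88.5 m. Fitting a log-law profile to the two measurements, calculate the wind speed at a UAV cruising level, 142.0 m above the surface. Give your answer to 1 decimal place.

Log law: V ∝ ln(z/z₀). From the pair, with r = V₁/V₂ = 0.54834,
ln z₀ = (ln z₁ − r·ln z₂)/(1 − r) = (2.3026 − 0.54834×4.4830)/0.45166 = -0.3446 → z₀ = 0.7085 m
V₃ = V₁ · ln(z₃/z₀)/ln(z₁/z₀) = 24.5 × 5.3004/2.6472 = 49.0560 km/h

49.1 km/h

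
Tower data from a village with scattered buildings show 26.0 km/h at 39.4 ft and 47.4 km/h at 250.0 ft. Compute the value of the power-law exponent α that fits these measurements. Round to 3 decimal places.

Power law: V₂/V₁ = (z₂/z₁)^α ⇒ α = ln(V₂/V₁) / ln(z₂/z₁)
α = ln(47.4/26.0) / ln(250.0/39.4) = ln(1.8231) / ln(6.3452)
  = 0.60053 / 1.84770 = 0.32501

α ≈ 0.325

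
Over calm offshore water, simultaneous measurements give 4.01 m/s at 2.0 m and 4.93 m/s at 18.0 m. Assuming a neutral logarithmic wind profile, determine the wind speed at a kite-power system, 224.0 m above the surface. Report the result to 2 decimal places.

5.99 m/s

Log law: V ∝ ln(z/z₀). From the pair, with r = V₁/V₂ = 0.81339,
ln z₀ = (ln z₁ − r·ln z₂)/(1 − r) = (0.6931 − 0.81339×2.8904)/0.18661 = -8.8839 → z₀ = 0.0001386 m
V₃ = V₁ · ln(z₃/z₀)/ln(z₁/z₀) = 4.01 × 14.2955/9.5770 = 5.9857 m/s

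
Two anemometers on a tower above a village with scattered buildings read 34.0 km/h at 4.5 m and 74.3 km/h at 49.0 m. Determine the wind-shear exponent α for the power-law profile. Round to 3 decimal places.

Power law: V₂/V₁ = (z₂/z₁)^α ⇒ α = ln(V₂/V₁) / ln(z₂/z₁)
α = ln(74.3/34.0) / ln(49.0/4.5) = ln(2.1853) / ln(10.8889)
  = 0.78175 / 2.38774 = 0.32740

α ≈ 0.327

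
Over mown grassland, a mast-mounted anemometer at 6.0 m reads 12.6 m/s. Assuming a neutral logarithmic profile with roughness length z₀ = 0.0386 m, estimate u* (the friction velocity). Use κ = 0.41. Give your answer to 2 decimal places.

u* ≈ 1.02 m/s

Log law: V(z) = (u*/κ) · ln(z/z₀) ⇒ u* = κ · V / ln(z/z₀)
u* = 0.41 × 12.6 / ln(6.0/0.0386) = 0.41 × 12.6 / 5.0463
   = 5.1660 / 5.0463 = 1.0237 m/s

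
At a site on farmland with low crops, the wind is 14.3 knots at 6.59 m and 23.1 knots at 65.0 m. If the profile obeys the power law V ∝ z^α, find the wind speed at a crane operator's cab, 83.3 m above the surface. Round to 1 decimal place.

First find α: α = ln(V₂/V₁)/ln(z₂/z₁) = ln(23.1/14.3)/ln(65.0/6.59) = 0.47957/2.28883 = 0.2095
Extrapolate from 65.0 m to 83.3 m: V₃ = 23.1 × (83.3/65.0)^0.2095 = 23.1 × 1.0534 = 24.3324 knots

24.3 knots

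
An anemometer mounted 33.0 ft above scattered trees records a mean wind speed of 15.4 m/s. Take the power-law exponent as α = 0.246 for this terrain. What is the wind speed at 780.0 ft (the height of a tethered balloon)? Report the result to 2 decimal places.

33.53 m/s

Power-law profile: V₂ = V₁ · (z₂/z₁)^α
V₂ = 15.4 × (780.0/33.0)^0.246 = 15.4 × (23.6364)^0.246
    = 15.4 × 2.1772 = 33.5291 m/s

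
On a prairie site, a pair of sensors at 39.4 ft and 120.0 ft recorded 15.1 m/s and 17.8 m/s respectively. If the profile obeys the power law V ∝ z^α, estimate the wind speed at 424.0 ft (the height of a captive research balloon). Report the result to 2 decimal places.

21.45 m/s

First find α: α = ln(V₂/V₁)/ln(z₂/z₁) = ln(17.8/15.1)/ln(120.0/39.4) = 0.16450/1.11373 = 0.1477
Extrapolate from 120.0 ft to 424.0 ft: V₃ = 17.8 × (424.0/120.0)^0.1477 = 17.8 × 1.2050 = 21.4482 m/s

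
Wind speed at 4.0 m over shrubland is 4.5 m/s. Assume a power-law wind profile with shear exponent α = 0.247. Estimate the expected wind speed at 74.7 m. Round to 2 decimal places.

Power-law profile: V₂ = V₁ · (z₂/z₁)^α
V₂ = 4.5 × (74.7/4.0)^0.247 = 4.5 × (18.6750)^0.247
    = 4.5 × 2.0606 = 9.2729 m/s

9.27 m/s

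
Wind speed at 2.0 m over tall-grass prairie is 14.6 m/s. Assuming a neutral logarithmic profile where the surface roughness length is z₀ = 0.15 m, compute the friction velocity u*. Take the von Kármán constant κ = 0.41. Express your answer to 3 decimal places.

Log law: V(z) = (u*/κ) · ln(z/z₀) ⇒ u* = κ · V / ln(z/z₀)
u* = 0.41 × 14.6 / ln(2.0/0.15) = 0.41 × 14.6 / 2.5903
   = 5.9860 / 2.5903 = 2.3110 m/s

u* ≈ 2.311 m/s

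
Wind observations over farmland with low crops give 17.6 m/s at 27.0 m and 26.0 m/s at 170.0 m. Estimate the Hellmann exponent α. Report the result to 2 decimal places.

Power law: V₂/V₁ = (z₂/z₁)^α ⇒ α = ln(V₂/V₁) / ln(z₂/z₁)
α = ln(26.0/17.6) / ln(170.0/27.0) = ln(1.4773) / ln(6.2963)
  = 0.39020 / 1.83996 = 0.21207

α ≈ 0.21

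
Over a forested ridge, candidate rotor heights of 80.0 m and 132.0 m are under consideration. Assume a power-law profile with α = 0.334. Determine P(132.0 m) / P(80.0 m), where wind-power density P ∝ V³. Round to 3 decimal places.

Speed ratio: V_B/V_A = (z_B/z_A)^α = (132.0/80.0)^0.334 = (1.6500)^0.334 = 1.18206
Power-density ratio: P_B/P_A = (V_B/V_A)³ = (1.18206)³ = 1.65165

1.652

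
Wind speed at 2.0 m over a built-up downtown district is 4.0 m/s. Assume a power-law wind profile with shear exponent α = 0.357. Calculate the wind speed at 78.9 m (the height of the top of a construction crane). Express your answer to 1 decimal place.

14.9 m/s

Power-law profile: V₂ = V₁ · (z₂/z₁)^α
V₂ = 4.0 × (78.9/2.0)^0.357 = 4.0 × (39.4500)^0.357
    = 4.0 × 3.7135 = 14.8542 m/s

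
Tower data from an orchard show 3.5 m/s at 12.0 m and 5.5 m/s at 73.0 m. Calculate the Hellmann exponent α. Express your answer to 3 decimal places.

Power law: V₂/V₁ = (z₂/z₁)^α ⇒ α = ln(V₂/V₁) / ln(z₂/z₁)
α = ln(5.5/3.5) / ln(73.0/12.0) = ln(1.5714) / ln(6.0833)
  = 0.45199 / 1.80555 = 0.25033

α ≈ 0.250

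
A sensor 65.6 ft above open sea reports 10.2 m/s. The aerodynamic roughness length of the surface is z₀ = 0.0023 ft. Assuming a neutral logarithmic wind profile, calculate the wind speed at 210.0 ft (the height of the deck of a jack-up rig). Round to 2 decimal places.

Log law: V(z) ∝ ln(z/z₀), so V₂/V₁ = ln(z₂/z₀) / ln(z₁/z₀).
ln(210.0/0.0023) = 11.4220, ln(65.6/0.0023) = 10.2584
V₂ = 10.2 × 11.4220/10.2584 = 10.2 × 1.1134 = 11.3569 m/s

11.36 m/s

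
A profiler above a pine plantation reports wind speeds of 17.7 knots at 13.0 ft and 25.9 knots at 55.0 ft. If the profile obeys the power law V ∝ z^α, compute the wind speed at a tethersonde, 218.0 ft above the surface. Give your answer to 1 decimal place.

37.3 knots

First find α: α = ln(V₂/V₁)/ln(z₂/z₁) = ln(25.9/17.7)/ln(55.0/13.0) = 0.38068/1.44238 = 0.2639
Extrapolate from 55.0 ft to 218.0 ft: V₃ = 25.9 × (218.0/55.0)^0.2639 = 25.9 × 1.4383 = 37.2521 knots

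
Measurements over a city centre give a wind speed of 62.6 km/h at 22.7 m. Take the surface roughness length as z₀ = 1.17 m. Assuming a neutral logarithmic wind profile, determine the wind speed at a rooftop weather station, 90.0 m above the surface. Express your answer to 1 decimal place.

91.7 km/h

Log law: V(z) ∝ ln(z/z₀), so V₂/V₁ = ln(z₂/z₀) / ln(z₁/z₀).
ln(90.0/1.17) = 4.3428, ln(22.7/1.17) = 2.9654
V₂ = 62.6 × 4.3428/2.9654 = 62.6 × 1.4645 = 91.6784 km/h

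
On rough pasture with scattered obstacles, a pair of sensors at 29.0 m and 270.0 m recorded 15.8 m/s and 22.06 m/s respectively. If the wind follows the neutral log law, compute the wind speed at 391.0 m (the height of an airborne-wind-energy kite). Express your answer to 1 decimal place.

Log law: V ∝ ln(z/z₀). From the pair, with r = V₁/V₂ = 0.71623,
ln z₀ = (ln z₁ − r·ln z₂)/(1 − r) = (3.3673 − 0.71623×5.5984)/0.28377 = -2.2640 → z₀ = 0.1039 m
V₃ = V₁ · ln(z₃/z₀)/ln(z₁/z₀) = 15.8 × 8.2327/5.6313 = 23.0989 m/s

23.1 m/s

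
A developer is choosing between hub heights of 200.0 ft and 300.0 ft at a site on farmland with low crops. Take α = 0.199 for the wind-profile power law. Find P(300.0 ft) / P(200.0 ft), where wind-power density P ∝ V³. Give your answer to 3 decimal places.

1.274

Speed ratio: V_B/V_A = (z_B/z_A)^α = (300.0/200.0)^0.199 = (1.5000)^0.199 = 1.08403
Power-density ratio: P_B/P_A = (V_B/V_A)³ = (1.08403)³ = 1.27387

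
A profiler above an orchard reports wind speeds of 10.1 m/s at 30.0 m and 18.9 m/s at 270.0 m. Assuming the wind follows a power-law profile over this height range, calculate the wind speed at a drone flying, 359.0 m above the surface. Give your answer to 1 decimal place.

First find α: α = ln(V₂/V₁)/ln(z₂/z₁) = ln(18.9/10.1)/ln(270.0/30.0) = 0.62663/2.19722 = 0.2852
Extrapolate from 270.0 m to 359.0 m: V₃ = 18.9 × (359.0/270.0)^0.2852 = 18.9 × 1.0846 = 20.4997 m/s

20.5 m/s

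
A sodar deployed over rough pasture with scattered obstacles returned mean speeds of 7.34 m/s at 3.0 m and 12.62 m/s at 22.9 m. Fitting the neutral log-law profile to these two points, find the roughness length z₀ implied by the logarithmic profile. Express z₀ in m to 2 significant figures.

z₀ ≈ 0.18 m

Log law: V(z) ∝ ln(z/z₀). With r = V₁/V₂ = 7.34/12.62 = 0.58162,
r · ln(z₂/z₀) = ln(z₁/z₀) ⇒ ln z₀ = (ln z₁ − r·ln z₂)/(1 − r)
ln z₀ = (1.09861 − 0.58162×3.13114) / 0.41838 = -1.7269
z₀ = exp(-1.7269) = 0.1778 m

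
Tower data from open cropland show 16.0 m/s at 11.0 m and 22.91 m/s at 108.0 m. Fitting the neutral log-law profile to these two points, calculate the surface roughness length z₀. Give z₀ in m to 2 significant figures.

Log law: V(z) ∝ ln(z/z₀). With r = V₁/V₂ = 16.0/22.91 = 0.69838,
r · ln(z₂/z₀) = ln(z₁/z₀) ⇒ ln z₀ = (ln z₁ − r·ln z₂)/(1 − r)
ln z₀ = (2.39790 − 0.69838×4.68213) / 0.30162 = -2.8912
z₀ = exp(-2.8912) = 0.05551 m

z₀ ≈ 0.056 m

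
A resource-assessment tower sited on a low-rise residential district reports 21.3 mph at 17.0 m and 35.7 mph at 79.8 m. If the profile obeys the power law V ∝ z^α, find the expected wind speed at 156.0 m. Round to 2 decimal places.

First find α: α = ln(V₂/V₁)/ln(z₂/z₁) = ln(35.7/21.3)/ln(79.8/17.0) = 0.51644/1.54631 = 0.3340
Extrapolate from 79.8 m to 156.0 m: V₃ = 35.7 × (156.0/79.8)^0.3340 = 35.7 × 1.2509 = 44.6579 mph

44.66 mph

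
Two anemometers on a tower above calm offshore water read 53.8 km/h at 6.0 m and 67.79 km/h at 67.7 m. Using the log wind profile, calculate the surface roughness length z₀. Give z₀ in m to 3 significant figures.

Log law: V(z) ∝ ln(z/z₀). With r = V₁/V₂ = 53.8/67.79 = 0.79363,
r · ln(z₂/z₀) = ln(z₁/z₀) ⇒ ln z₀ = (ln z₁ − r·ln z₂)/(1 − r)
ln z₀ = (1.79176 − 0.79363×4.21509) / 0.20637 = -7.5274
z₀ = exp(-7.5274) = 0.0005381 m

z₀ ≈ 0.000538 m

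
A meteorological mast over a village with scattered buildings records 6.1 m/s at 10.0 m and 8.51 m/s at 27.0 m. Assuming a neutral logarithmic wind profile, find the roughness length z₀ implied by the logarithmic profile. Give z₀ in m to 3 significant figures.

z₀ ≈ 0.809 m

Log law: V(z) ∝ ln(z/z₀). With r = V₁/V₂ = 6.1/8.51 = 0.71680,
r · ln(z₂/z₀) = ln(z₁/z₀) ⇒ ln z₀ = (ln z₁ − r·ln z₂)/(1 − r)
ln z₀ = (2.30259 − 0.71680×3.29584) / 0.28320 = -0.2115
z₀ = exp(-0.2115) = 0.8094 m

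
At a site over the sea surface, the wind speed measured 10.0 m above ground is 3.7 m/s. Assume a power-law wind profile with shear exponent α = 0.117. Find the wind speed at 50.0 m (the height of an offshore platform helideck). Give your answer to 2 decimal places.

Power-law profile: V₂ = V₁ · (z₂/z₁)^α
V₂ = 3.7 × (50.0/10.0)^0.117 = 3.7 × (5.0000)^0.117
    = 3.7 × 1.2072 = 4.4666 m/s

4.47 m/s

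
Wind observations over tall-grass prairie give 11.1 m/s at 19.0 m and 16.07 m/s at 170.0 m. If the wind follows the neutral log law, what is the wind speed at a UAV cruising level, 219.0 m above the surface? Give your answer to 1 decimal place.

16.6 m/s

Log law: V ∝ ln(z/z₀). From the pair, with r = V₁/V₂ = 0.69073,
ln z₀ = (ln z₁ − r·ln z₂)/(1 − r) = (2.9444 − 0.69073×5.1358)/0.30927 = -1.9497 → z₀ = 0.1423 m
V₃ = V₁ · ln(z₃/z₀)/ln(z₁/z₀) = 11.1 × 7.3388/4.8942 = 16.6444 m/s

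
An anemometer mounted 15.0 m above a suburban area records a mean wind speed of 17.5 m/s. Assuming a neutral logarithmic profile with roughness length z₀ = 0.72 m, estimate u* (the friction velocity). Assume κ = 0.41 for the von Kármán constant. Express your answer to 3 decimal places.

u* ≈ 2.363 m/s

Log law: V(z) = (u*/κ) · ln(z/z₀) ⇒ u* = κ · V / ln(z/z₀)
u* = 0.41 × 17.5 / ln(15.0/0.72) = 0.41 × 17.5 / 3.0366
   = 7.1750 / 3.0366 = 2.3629 m/s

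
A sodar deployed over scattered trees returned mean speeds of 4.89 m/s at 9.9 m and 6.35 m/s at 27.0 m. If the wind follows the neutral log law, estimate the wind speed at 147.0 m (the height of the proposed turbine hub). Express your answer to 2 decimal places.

8.82 m/s

Log law: V ∝ ln(z/z₀). From the pair, with r = V₁/V₂ = 0.77008,
ln z₀ = (ln z₁ − r·ln z₂)/(1 − r) = (2.2925 − 0.77008×3.2958)/0.22992 = -1.0678 → z₀ = 0.3438 m
V₃ = V₁ · ln(z₃/z₀)/ln(z₁/z₀) = 4.89 × 6.0583/3.3604 = 8.8160 m/s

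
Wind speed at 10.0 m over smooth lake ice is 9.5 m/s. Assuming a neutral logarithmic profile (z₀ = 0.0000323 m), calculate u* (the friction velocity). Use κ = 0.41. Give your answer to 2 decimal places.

u* ≈ 0.31 m/s

Log law: V(z) = (u*/κ) · ln(z/z₀) ⇒ u* = κ · V / ln(z/z₀)
u* = 0.41 × 9.5 / ln(10.0/0.0000323) = 0.41 × 9.5 / 12.6430
   = 3.8950 / 12.6430 = 0.3081 m/s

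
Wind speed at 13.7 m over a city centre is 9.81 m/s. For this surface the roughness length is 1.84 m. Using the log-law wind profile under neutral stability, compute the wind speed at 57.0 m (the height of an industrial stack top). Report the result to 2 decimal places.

Log law: V(z) ∝ ln(z/z₀), so V₂/V₁ = ln(z₂/z₀) / ln(z₁/z₀).
ln(57.0/1.84) = 3.4333, ln(13.7/1.84) = 2.0076
V₂ = 9.81 × 3.4333/2.0076 = 9.81 × 1.7101 = 16.7763 m/s

16.78 m/s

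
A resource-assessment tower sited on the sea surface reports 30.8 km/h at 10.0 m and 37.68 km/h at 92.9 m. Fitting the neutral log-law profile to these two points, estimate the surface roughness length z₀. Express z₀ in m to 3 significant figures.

z₀ ≈ 0.000464 m

Log law: V(z) ∝ ln(z/z₀). With r = V₁/V₂ = 30.8/37.68 = 0.81741,
r · ln(z₂/z₀) = ln(z₁/z₀) ⇒ ln z₀ = (ln z₁ − r·ln z₂)/(1 − r)
ln z₀ = (2.30259 − 0.81741×4.53152) / 0.18259 = -7.6758
z₀ = exp(-7.6758) = 0.0004639 m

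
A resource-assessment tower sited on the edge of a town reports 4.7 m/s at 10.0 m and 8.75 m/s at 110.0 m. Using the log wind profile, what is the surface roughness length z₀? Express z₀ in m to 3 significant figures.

Log law: V(z) ∝ ln(z/z₀). With r = V₁/V₂ = 4.7/8.75 = 0.53714,
r · ln(z₂/z₀) = ln(z₁/z₀) ⇒ ln z₀ = (ln z₁ − r·ln z₂)/(1 − r)
ln z₀ = (2.30259 − 0.53714×4.70048) / 0.46286 = -0.4802
z₀ = exp(-0.4802) = 0.6187 m

z₀ ≈ 0.619 m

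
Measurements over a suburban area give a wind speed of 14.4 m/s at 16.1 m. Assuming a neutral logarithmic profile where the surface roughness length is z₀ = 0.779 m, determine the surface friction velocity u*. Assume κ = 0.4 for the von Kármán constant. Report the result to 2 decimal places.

u* ≈ 1.90 m/s

Log law: V(z) = (u*/κ) · ln(z/z₀) ⇒ u* = κ · V / ln(z/z₀)
u* = 0.4 × 14.4 / ln(16.1/0.779) = 0.4 × 14.4 / 3.0286
   = 5.7600 / 3.0286 = 1.9019 m/s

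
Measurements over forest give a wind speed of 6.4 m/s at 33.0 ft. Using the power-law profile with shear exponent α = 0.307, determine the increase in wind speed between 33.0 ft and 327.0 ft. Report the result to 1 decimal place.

Power law: V₂ = V₁ · (z₂/z₁)^α = 6.4 × (9.9091)^0.307 = 12.9408 m/s
ΔV = 12.9408 − 6.4 = 6.5408 m/s

6.5 m/s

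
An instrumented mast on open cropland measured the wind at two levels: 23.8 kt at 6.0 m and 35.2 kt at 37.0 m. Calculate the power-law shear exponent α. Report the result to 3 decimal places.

Power law: V₂/V₁ = (z₂/z₁)^α ⇒ α = ln(V₂/V₁) / ln(z₂/z₁)
α = ln(35.2/23.8) / ln(37.0/6.0) = ln(1.4790) / ln(6.1667)
  = 0.39136 / 1.81916 = 0.21513

α ≈ 0.215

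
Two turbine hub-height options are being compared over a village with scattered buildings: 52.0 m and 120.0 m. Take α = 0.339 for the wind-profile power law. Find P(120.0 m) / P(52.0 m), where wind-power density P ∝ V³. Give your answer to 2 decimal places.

Speed ratio: V_B/V_A = (z_B/z_A)^α = (120.0/52.0)^0.339 = (2.3077)^0.339 = 1.32775
Power-density ratio: P_B/P_A = (V_B/V_A)³ = (1.32775)³ = 2.34073

2.34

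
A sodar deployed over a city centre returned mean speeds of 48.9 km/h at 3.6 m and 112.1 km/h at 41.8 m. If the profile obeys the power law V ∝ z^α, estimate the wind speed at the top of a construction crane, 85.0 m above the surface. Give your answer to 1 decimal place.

First find α: α = ln(V₂/V₁)/ln(z₂/z₁) = ln(112.1/48.9)/ln(41.8/3.6) = 0.82961/2.45196 = 0.3383
Extrapolate from 41.8 m to 85.0 m: V₃ = 112.1 × (85.0/41.8)^0.3383 = 112.1 × 1.2714 = 142.5275 km/h

142.5 km/h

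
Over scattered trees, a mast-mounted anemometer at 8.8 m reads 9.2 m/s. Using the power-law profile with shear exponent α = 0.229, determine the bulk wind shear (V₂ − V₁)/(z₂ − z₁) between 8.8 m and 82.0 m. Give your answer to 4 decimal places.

0.0839 m/s/m

Power law: V₂ = V₁ · (z₂/z₁)^α = 9.2 × (9.3182)^0.229 = 15.3379 m/s
ΔV/Δz = (15.3379 − 9.2)/(82.0 − 8.8) = 6.1379/73.2000 = 0.08385 m/s/m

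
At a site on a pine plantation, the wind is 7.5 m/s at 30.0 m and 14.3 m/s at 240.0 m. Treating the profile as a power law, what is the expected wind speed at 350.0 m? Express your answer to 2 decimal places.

First find α: α = ln(V₂/V₁)/ln(z₂/z₁) = ln(14.3/7.5)/ln(240.0/30.0) = 0.64536/2.07944 = 0.3104
Extrapolate from 240.0 m to 350.0 m: V₃ = 14.3 × (350.0/240.0)^0.3104 = 14.3 × 1.1242 = 16.0764 m/s

16.08 m/s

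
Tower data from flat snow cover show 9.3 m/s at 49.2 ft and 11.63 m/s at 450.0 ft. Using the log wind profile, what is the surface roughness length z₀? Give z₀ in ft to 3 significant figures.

z₀ ≈ 0.00717 ft

Log law: V(z) ∝ ln(z/z₀). With r = V₁/V₂ = 9.3/11.63 = 0.79966,
r · ln(z₂/z₀) = ln(z₁/z₀) ⇒ ln z₀ = (ln z₁ − r·ln z₂)/(1 − r)
ln z₀ = (3.89589 − 0.79966×6.10925) / 0.20034 = -4.9385
z₀ = exp(-4.9385) = 0.007165 ft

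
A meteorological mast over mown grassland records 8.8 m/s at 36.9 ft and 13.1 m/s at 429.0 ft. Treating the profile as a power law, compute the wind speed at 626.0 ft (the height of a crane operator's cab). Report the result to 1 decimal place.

First find α: α = ln(V₂/V₁)/ln(z₂/z₁) = ln(13.1/8.8)/ln(429.0/36.9) = 0.39786/2.45325 = 0.1622
Extrapolate from 429.0 ft to 626.0 ft: V₃ = 13.1 × (626.0/429.0)^0.1622 = 13.1 × 1.0632 = 13.9280 m/s

13.9 m/s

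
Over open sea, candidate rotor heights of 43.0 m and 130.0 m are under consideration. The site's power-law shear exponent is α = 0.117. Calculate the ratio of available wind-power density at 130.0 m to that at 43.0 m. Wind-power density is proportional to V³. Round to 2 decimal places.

1.47

Speed ratio: V_B/V_A = (z_B/z_A)^α = (130.0/43.0)^0.117 = (3.0233)^0.117 = 1.13819
Power-density ratio: P_B/P_A = (V_B/V_A)³ = (1.13819)³ = 1.47451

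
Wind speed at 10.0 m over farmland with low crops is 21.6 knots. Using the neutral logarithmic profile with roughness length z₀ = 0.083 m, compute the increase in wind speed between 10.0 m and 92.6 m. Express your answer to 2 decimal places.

10.03 knots

Log law: V₂ = V₁ · ln(z₂/z₀)/ln(z₁/z₀) = 21.6 × 7.0172/4.7915 = 31.6334 knots
ΔV = 31.6334 − 21.6 = 10.0334 knots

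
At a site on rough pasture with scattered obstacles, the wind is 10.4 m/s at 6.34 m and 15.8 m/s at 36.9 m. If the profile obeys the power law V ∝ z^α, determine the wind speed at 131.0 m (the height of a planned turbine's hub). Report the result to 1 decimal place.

21.3 m/s

First find α: α = ln(V₂/V₁)/ln(z₂/z₁) = ln(15.8/10.4)/ln(36.9/6.34) = 0.41820/1.76133 = 0.2374
Extrapolate from 36.9 m to 131.0 m: V₃ = 15.8 × (131.0/36.9)^0.2374 = 15.8 × 1.3510 = 21.3454 m/s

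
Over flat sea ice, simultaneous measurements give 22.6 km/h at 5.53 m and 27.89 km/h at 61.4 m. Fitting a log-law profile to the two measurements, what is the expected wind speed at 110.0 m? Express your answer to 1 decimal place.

Log law: V ∝ ln(z/z₀). From the pair, with r = V₁/V₂ = 0.81033,
ln z₀ = (ln z₁ − r·ln z₂)/(1 − r) = (1.7102 − 0.81033×4.1174)/0.18967 = -8.5740 → z₀ = 0.0001890 m
V₃ = V₁ · ln(z₃/z₀)/ln(z₁/z₀) = 22.6 × 13.2745/10.2842 = 29.1713 km/h

29.2 km/h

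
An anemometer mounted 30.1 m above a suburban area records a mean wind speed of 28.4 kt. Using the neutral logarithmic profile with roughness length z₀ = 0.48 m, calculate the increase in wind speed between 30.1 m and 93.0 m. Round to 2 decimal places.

7.74 kt

Log law: V₂ = V₁ · ln(z₂/z₀)/ln(z₁/z₀) = 28.4 × 5.2666/4.1385 = 36.1413 kt
ΔV = 36.1413 − 28.4 = 7.7413 kt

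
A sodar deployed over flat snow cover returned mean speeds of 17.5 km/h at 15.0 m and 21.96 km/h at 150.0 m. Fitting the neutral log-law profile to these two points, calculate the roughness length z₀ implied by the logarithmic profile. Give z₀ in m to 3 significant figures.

z₀ ≈ 0.00179 m

Log law: V(z) ∝ ln(z/z₀). With r = V₁/V₂ = 17.5/21.96 = 0.79690,
r · ln(z₂/z₀) = ln(z₁/z₀) ⇒ ln z₀ = (ln z₁ − r·ln z₂)/(1 − r)
ln z₀ = (2.70805 − 0.79690×5.01064) / 0.20310 = -6.3268
z₀ = exp(-6.3268) = 0.001788 m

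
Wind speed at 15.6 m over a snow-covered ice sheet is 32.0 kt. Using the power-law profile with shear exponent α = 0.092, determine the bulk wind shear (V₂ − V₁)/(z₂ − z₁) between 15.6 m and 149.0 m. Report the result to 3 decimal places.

0.055 kt/m

Power law: V₂ = V₁ · (z₂/z₁)^α = 32.0 × (9.5513)^0.092 = 39.3836 kt
ΔV/Δz = (39.3836 − 32.0)/(149.0 − 15.6) = 7.3836/133.4000 = 0.05535 kt/m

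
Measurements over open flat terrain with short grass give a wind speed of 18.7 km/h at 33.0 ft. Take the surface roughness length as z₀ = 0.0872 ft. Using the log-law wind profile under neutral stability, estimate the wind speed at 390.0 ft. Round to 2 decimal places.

Log law: V(z) ∝ ln(z/z₀), so V₂/V₁ = ln(z₂/z₀) / ln(z₁/z₀).
ln(390.0/0.0872) = 8.4057, ln(33.0/0.0872) = 5.9361
V₂ = 18.7 × 8.4057/5.9361 = 18.7 × 1.4160 = 26.4800 km/h

26.48 km/h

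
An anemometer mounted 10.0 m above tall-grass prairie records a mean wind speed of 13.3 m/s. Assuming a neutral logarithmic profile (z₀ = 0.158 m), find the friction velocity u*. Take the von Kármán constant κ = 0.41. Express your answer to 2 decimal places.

u* ≈ 1.31 m/s

Log law: V(z) = (u*/κ) · ln(z/z₀) ⇒ u* = κ · V / ln(z/z₀)
u* = 0.41 × 13.3 / ln(10.0/0.158) = 0.41 × 13.3 / 4.1477
   = 5.4530 / 4.1477 = 1.3147 m/s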